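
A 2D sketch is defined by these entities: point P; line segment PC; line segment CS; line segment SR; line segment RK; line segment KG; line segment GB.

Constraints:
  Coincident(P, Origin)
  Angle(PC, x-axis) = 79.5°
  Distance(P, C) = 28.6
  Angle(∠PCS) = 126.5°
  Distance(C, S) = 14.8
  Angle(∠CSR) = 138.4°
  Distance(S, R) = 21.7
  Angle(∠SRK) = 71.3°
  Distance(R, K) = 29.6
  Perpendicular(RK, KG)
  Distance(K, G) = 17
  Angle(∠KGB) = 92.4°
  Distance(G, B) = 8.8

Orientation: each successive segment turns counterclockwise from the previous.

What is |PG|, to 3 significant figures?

16.4

∠SRK = 71.3° gives RK at -76.7° from the x-axis; with |RK| = 29.6, K = (-19.7, 12.2). The perpendicularity gives KG at right angles to RK, so KG runs at 13.3°; with |KG| = 17.0, G = (-3.13, 16.1). Then |PG| = |G − P| = 16.4.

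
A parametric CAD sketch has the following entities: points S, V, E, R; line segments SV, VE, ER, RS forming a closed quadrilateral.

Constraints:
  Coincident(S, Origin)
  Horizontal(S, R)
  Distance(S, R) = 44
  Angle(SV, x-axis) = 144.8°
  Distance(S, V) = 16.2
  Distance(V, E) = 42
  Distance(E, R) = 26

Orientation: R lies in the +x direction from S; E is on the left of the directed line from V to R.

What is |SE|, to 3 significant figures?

33.9

Checks: |VE| = 42.00 ✓; |ER| = 26.00 ✓.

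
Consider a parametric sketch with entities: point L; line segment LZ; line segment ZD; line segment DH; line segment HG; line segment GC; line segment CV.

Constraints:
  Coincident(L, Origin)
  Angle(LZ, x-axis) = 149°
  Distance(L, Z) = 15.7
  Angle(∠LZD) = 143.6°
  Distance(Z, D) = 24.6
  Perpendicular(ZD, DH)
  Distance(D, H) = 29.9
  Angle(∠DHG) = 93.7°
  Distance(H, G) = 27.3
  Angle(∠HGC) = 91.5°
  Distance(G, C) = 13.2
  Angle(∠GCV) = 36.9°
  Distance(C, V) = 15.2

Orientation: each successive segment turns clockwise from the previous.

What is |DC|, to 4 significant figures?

33.94

L is at the origin; LZ runs at 149.0° with length 15.7, so Z = (-13.46, 8.086). ∠LZD = 143.6° gives ZD at 112.6° from the x-axis; with |ZD| = 24.6, D = (-22.91, 30.80). ZD is perpendicular to DH, so DH runs at 22.60°; with |DH| = 29.9, H = (4.693, 42.29). ∠DHG = 93.7° gives HG at -63.70° from the x-axis; with |HG| = 27.3, G = (16.79, 17.81). ∠HGC = 91.5° gives GC at -152.2° from the x-axis; with |GC| = 13.2, C = (5.112, 11.66). Then |DC| = |C − D| = 33.94.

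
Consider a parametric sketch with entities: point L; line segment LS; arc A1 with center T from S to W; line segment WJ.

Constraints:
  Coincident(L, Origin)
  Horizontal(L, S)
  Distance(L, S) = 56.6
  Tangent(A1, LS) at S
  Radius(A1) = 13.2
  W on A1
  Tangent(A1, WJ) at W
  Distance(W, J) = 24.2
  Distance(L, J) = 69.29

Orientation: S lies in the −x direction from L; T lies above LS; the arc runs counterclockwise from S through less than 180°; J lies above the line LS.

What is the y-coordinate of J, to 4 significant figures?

40.76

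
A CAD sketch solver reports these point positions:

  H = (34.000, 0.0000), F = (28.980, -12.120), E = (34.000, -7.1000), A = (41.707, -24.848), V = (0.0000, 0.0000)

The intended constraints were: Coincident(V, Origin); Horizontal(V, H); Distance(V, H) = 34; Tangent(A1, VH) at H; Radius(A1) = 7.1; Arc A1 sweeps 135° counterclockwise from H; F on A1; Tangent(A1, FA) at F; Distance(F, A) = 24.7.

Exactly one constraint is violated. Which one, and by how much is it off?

Distance(F, A) = 24.7 — off by 6.70.

V = (0.00, 0.00) ✓; V.y = 0.00, H.y = 0.00 ✓; |VH| = 34.00 ✓; ∠(EH, HV) = 90.00° ✓; |EH| = 7.100 ✓; bearing(E→F) − bearing(E→H) = 135.0° ✓; |EF| = 7.099 ✓; ∠(EF, FA) = 90.00° ✓; |FA| = 18.00 ✗.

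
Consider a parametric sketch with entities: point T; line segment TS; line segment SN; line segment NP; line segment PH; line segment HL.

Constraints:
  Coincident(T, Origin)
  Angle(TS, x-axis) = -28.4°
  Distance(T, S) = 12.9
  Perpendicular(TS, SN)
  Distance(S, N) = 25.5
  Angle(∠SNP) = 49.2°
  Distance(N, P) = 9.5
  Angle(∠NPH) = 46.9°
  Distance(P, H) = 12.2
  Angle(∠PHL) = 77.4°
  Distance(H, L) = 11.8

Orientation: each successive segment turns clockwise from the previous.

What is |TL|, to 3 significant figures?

34.0

T is at the origin; TS runs at -28.4° with length 12.9, so S = (11.3, -6.14). TS is perpendicular to SN, so SN runs at -118°; with |SN| = 25.5, N = (-0.781, -28.6). ∠SNP = 49.2° gives NP at 111° from the x-axis; with |NP| = 9.5, P = (-4.15, -19.7). ∠NPH = 46.9° gives PH at -22.3° from the x-axis; with |PH| = 12.2, H = (7.13, -24.3). ∠PHL = 77.4° gives HL at -125° from the x-axis; with |HL| = 11.8, L = (0.382, -34.0). Then |TL| = |L − T| = 34.0.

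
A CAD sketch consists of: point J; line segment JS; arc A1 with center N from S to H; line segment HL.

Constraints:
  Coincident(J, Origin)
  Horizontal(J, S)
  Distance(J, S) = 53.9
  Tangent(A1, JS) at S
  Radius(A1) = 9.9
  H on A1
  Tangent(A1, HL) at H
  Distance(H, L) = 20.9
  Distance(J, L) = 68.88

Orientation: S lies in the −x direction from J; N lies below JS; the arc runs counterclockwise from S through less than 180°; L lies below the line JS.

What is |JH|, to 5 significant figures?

64.690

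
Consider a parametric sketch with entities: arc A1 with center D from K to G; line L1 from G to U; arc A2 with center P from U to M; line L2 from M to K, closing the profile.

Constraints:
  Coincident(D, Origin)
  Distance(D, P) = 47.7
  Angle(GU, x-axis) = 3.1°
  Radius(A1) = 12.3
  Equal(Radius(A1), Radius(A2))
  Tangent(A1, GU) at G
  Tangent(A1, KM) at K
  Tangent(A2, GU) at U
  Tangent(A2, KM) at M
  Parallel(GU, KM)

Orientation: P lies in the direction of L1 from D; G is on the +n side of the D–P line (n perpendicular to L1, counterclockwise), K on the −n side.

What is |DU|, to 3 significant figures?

49.3

Tangency of A1 to both parallel lines with radius 12.3 puts G and K at D ± 12.3·n: G = (-0.665, 12.3), K = (0.665, -12.3). Equal radii place U and M the same way about P: U = P + 12.3·n = (47.0, 14.9), M = P − 12.3·n = (48.3, -9.70). Then |DU| = |U − D| = 49.3.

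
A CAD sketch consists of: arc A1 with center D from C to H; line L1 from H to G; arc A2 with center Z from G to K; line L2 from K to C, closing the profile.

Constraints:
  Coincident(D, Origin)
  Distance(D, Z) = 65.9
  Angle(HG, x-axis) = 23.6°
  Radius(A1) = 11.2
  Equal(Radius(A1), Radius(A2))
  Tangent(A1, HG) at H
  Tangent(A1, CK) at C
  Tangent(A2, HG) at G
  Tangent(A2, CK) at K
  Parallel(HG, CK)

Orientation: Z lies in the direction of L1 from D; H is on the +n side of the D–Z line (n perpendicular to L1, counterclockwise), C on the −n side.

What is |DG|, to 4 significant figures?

66.84

The slot axis is L1's direction at 23.6°, so u = (cos 23.6°, sin 23.6°) = (0.9164, 0.4003) and n = (−sin 23.6°, cos 23.6°) = (-0.4003, 0.9164). D is at the origin and Z lies 65.9 along u from D, so Z = 65.9·u = (60.39, 26.38). Tangency of A1 to both parallel lines with radius 11.2 puts H and C at D ± 11.2·n: H = (-4.484, 10.26), C = (4.484, -10.26). Equal radii place G and K the same way about Z: G = Z + 11.2·n = (55.90, 36.65), K = Z − 11.2·n = (64.87, 16.12). Then |DG| = |G − D| = 66.84.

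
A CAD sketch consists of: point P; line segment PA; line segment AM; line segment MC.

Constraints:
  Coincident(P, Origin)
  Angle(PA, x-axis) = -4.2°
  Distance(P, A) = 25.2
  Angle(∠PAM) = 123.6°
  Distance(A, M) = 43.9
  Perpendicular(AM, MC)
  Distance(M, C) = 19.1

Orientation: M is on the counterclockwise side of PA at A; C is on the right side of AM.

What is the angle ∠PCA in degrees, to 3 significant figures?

11.2°

P is at the origin; PA runs at -4.2° with length 25.2, so A = 25.2·(cos -4.2°, sin -4.2°) = (25.1, -1.85). ∠PAM = 123.6°, so AM runs at -4.2° + (180° − 123.6°) = 52.2° from the x-axis; with |AM| = 43.9, M = A + 43.9·(cos 52.2°, sin 52.2°) = (52.0, 32.8). AM ⟂ MC; with |MC| = 19.1 on the right of AM, C = M + 19.1·(0.790, -0.613) = (67.1, 21.1). Then cos ∠PCA = CP·CA / (|CP||CA|), giving 11.2°.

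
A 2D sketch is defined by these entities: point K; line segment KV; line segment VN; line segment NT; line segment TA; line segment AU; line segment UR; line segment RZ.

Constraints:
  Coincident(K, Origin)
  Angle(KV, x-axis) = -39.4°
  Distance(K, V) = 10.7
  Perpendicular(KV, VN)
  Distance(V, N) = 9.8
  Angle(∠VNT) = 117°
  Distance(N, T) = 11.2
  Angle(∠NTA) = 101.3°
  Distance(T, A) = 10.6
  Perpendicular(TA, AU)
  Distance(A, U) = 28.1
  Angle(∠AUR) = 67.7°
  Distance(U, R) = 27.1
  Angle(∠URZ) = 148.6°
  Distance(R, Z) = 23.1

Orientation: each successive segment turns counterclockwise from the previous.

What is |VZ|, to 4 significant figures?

38.09

K is at the origin; KV runs at -39.4° with length 10.7, so V = (8.268, -6.792). KV is perpendicular to VN, so VN runs at 50.60°; with |VN| = 9.8, N = (14.49, 0.7812). ∠VNT = 117.0° gives NT at 113.6° from the x-axis; with |NT| = 11.2, T = (10.00, 11.04). ∠NTA = 101.3° gives TA at -167.7° from the x-axis; with |TA| = 10.6, A = (-0.3520, 8.786). The perpendicularity gives AU at right angles to TA, so AU runs at -77.70°; with |AU| = 28.1, U = (5.634, -18.67). ∠AUR = 67.7° gives UR at 34.60° from the x-axis; with |UR| = 27.1, R = (27.94, -3.280). ∠URZ = 148.6° gives RZ at 66.00° from the x-axis; with |RZ| = 23.1, Z = (37.34, 17.82). Then |VZ| = |Z − V| = 38.09.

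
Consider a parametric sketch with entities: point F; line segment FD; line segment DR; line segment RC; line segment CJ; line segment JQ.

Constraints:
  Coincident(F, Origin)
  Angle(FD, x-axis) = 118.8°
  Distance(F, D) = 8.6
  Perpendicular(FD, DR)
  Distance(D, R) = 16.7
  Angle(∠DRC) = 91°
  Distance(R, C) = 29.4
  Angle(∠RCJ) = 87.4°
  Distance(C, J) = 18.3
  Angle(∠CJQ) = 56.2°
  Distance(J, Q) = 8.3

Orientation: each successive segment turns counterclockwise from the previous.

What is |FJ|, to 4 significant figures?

20.31

F is at the origin; FD runs at 118.8° with length 8.6, so D = (-4.143, 7.536). FD is perpendicular to DR, so DR runs at -151.2°; with |DR| = 16.7, R = (-18.78, -0.5090). ∠DRC = 91.0° gives RC at -62.20° from the x-axis; with |RC| = 29.4, C = (-5.066, -26.52). ∠RCJ = 87.4° gives CJ at 30.40° from the x-axis; with |CJ| = 18.3, J = (10.72, -17.26). Then |FJ| = |J − F| = 20.31.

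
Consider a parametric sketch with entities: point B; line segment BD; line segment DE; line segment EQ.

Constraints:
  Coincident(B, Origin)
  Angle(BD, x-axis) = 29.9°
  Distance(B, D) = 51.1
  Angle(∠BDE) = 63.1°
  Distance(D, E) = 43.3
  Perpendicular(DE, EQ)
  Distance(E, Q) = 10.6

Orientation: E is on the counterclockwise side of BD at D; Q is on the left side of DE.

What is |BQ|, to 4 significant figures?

40.38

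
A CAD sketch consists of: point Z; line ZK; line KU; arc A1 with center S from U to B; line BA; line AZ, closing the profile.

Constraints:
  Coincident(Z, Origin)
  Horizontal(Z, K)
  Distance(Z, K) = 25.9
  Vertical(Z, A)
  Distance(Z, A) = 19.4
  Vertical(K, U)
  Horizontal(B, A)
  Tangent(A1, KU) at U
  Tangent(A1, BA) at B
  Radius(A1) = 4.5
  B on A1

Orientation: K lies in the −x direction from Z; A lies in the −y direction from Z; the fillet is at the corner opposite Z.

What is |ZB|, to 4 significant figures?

28.88

The virtual corner opposite Z is at (-25.90, -19.40). A1 meets KU tangentially, so SU is at right angles to KU and since A1 is tangent to BA there, SB ⟂ BA, with radius 4.5, so the center S sits 4.5 in from both sides at S = (-21.40, -14.90). That places the tangent points at U = (-25.90, -14.90) on KU and B = (-21.40, -19.40) on BA. Then |ZB| = |B − Z| = 28.88.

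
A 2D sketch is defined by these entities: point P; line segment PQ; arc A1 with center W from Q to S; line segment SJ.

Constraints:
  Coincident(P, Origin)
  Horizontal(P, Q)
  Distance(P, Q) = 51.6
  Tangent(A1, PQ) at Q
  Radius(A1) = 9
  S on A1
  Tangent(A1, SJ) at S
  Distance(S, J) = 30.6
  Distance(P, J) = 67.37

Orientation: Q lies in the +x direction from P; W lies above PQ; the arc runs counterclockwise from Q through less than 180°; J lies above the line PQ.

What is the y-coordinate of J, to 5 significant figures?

40.834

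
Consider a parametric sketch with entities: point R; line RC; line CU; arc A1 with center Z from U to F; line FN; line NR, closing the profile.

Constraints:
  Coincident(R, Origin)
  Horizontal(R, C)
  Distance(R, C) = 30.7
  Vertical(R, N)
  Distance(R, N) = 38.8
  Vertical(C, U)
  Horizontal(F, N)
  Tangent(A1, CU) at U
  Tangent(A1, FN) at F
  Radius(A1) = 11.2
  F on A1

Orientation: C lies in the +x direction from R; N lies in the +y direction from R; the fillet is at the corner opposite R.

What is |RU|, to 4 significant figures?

41.28

The virtual corner opposite R is at (30.70, 38.80). Since A1 is tangent to CU there, ZU ⟂ CU and A1 meets FN tangentially, so ZF is at right angles to FN, with radius 11.2, so the center Z sits 11.2 in from both sides at Z = (19.50, 27.60). That places the tangent points at U = (30.70, 27.60) on CU and F = (19.50, 38.80) on FN. Then |RU| = |U − R| = 41.28.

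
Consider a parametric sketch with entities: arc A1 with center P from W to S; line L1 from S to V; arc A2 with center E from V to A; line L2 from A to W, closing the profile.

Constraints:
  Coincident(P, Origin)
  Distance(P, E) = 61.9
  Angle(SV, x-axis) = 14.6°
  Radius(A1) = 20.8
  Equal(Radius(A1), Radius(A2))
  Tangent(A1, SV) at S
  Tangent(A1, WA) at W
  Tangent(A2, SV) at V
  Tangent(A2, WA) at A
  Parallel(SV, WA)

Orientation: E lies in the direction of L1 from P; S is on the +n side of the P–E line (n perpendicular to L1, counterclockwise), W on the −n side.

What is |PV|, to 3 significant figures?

65.3

The slot axis is L1's direction at 14.6°, so u = (cos 14.6°, sin 14.6°) = (0.968, 0.252) and n = (−sin 14.6°, cos 14.6°) = (-0.252, 0.968). P is at the origin and E lies 61.9 along u from P, so E = 61.9·u = (59.9, 15.6). Tangency of A1 to both parallel lines with radius 20.8 puts S and W at P ± 20.8·n: S = (-5.24, 20.1), W = (5.24, -20.1). Equal radii place V and A the same way about E: V = E + 20.8·n = (54.7, 35.7), A = E − 20.8·n = (65.1, -4.53). Then |PV| = |V − P| = 65.3.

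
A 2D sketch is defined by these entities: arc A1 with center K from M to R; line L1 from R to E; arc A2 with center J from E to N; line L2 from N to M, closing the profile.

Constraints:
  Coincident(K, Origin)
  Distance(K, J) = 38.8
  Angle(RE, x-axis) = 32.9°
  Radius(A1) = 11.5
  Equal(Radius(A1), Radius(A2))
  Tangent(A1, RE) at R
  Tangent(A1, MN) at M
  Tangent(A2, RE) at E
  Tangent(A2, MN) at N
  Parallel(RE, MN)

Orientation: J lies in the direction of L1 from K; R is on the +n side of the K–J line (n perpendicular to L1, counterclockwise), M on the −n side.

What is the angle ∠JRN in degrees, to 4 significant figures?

14.15°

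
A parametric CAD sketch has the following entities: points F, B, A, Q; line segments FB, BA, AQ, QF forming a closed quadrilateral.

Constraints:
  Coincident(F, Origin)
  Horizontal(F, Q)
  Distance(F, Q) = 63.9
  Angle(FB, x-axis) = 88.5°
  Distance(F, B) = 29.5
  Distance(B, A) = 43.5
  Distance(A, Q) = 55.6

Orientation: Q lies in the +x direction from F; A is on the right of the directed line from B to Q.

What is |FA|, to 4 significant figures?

16.35

Checks: FB at 88.50° ✓; |BA| = 43.50 ✓; |AQ| = 55.60 ✓.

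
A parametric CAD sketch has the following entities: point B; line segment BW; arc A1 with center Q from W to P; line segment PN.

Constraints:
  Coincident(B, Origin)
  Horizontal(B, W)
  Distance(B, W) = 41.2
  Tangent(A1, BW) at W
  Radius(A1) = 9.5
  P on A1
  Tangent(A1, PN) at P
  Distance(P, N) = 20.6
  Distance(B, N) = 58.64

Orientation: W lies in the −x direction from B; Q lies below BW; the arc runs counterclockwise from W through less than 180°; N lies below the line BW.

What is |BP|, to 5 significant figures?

51.623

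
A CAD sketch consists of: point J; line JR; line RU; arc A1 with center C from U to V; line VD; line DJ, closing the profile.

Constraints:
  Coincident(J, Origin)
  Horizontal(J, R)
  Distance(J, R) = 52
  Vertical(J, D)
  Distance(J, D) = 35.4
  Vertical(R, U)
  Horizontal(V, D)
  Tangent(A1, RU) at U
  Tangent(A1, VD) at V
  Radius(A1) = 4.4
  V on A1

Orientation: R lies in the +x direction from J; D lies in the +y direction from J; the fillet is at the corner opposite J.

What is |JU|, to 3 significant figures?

60.5

J is at the origin; J and R share the same y with |JR| = 52.0 and R on the +x side, so R = (52.0, 0.00). J and D share the same x with |JD| = 35.4 and D on the +y side, so D = (0.00, 35.4). The virtual corner opposite J is at (52.0, 35.4). A1 meets RU tangentially, so CU is at right angles to RU and the tangent condition forces CV to be normal to VD, with radius 4.4, so the center C sits 4.4 in from both sides at C = (47.6, 31.0). That places the tangent points at U = (52.0, 31.0) on RU and V = (47.6, 35.4) on VD. Then |JU| = |U − J| = 60.5.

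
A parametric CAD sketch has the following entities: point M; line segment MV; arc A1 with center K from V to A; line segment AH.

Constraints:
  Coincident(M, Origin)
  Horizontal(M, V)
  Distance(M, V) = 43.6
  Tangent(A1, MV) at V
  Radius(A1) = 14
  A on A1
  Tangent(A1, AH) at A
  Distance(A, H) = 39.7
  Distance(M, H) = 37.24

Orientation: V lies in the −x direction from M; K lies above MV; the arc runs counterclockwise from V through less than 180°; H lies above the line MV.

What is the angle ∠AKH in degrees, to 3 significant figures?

70.6°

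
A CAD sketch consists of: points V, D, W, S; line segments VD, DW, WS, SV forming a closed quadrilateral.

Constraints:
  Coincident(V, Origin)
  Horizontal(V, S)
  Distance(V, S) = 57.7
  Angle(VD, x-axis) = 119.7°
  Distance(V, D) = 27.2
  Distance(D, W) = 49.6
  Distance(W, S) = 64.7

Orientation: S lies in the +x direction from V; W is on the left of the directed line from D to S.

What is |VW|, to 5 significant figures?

60.697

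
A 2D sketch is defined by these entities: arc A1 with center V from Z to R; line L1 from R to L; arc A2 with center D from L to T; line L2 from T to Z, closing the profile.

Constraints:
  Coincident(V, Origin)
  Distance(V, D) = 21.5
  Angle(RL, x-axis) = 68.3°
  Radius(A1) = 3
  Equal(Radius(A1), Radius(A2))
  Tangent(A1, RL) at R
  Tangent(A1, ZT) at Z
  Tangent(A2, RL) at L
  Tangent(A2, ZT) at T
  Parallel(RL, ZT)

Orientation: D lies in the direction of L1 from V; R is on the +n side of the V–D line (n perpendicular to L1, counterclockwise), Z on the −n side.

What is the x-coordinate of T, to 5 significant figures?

10.737

The slot axis is L1's direction at 68.3°, so u = (cos 68.3°, sin 68.3°) = (0.36975, 0.92913) and n = (−sin 68.3°, cos 68.3°) = (-0.92913, 0.36975). V is at the origin and D lies 21.5 along u from V, so D = 21.5·u = (7.9496, 19.976). Tangency of A1 to both parallel lines with radius 3.0 puts R and Z at V ± 3.0·n: R = (-2.7874, 1.1092), Z = (2.7874, -1.1092). Equal radii place L and T the same way about D: L = D + 3.0·n = (5.1622, 21.086), T = D − 3.0·n = (10.737, 18.867). So T.x = 10.737.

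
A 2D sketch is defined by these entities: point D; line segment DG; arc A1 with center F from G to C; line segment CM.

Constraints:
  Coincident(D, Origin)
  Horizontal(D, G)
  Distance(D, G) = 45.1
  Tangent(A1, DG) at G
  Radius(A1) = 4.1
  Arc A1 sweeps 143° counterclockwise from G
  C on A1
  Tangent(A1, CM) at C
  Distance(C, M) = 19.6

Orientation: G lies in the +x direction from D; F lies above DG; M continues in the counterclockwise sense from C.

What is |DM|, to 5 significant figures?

37.229

D is at the origin; D and G share the same y with |DG| = 45.1 and G on the +x side, so G = (45.100, 0.0000). The tangent condition forces FG to be normal to DG, so F = G + (0, 4.1) = (45.100, 4.1000). On A1, G sits at bearing -90° from F; a 143° counterclockwise sweep puts C at bearing 53°, so C = F + 4.1·(cos 53°, sin 53°) = (47.567, 7.3744). Tangency of A1 to CM means the radius FC is perpendicular to CM, so CM runs along (−sin 53°, cos 53°); with |CM| = 19.6, M = (31.914, 19.170). Then |DM| = |M − D| = 37.229.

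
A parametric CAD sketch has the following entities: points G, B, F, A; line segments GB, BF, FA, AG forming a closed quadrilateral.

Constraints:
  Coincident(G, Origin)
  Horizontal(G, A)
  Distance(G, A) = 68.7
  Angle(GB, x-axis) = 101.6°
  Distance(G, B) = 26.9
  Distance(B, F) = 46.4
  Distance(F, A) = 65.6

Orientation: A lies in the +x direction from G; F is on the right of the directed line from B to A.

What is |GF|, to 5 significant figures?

19.556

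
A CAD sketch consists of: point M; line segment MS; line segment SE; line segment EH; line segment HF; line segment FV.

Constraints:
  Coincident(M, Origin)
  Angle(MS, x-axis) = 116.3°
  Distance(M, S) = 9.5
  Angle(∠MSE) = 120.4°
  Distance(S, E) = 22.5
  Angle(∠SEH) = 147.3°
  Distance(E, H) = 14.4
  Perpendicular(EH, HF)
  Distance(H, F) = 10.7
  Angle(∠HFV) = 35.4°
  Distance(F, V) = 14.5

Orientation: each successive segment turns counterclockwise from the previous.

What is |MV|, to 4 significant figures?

33.48

M is at the origin; MS runs at 116.3° with length 9.5, so S = (-4.209, 8.517). ∠MSE = 120.4° gives SE at 175.9° from the x-axis; with |SE| = 22.5, E = (-26.65, 10.13). ∠SEH = 147.3° gives EH at -151.4° from the x-axis; with |EH| = 14.4, H = (-39.29, 3.232). EH is perpendicular to HF, so HF runs at -61.40°; with |HF| = 10.7, F = (-34.17, -6.162). ∠HFV = 35.4° gives FV at 83.20° from the x-axis; with |FV| = 14.5, V = (-32.46, 8.236). Then |MV| = |V − M| = 33.48.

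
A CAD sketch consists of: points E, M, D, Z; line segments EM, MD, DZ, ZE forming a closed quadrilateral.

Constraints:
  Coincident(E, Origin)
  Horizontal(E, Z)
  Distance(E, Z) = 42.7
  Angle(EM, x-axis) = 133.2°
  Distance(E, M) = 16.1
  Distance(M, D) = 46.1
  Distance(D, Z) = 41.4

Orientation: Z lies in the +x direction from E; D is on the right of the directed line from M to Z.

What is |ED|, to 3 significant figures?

30.6

E is at the origin; EZ is horizontal with |EZ| = 42.7 and Z in +x, so Z = (42.7, 0). EM runs at 133.2° with |EM| = 16.1, so M = (-11.0, 11.7). D is determined by |MD| = 46.1 and |DZ| = 41.4 together: it lies at the intersection of circle(M, 46.1) and circle(Z, 41.4). With |MZ| = 55.0, the foot of the radical line on MZ is 31.2 from M and the perpendicular offset is √(46.1² − 31.2²) = 33.9. Taking the right-of-MZ solution: D = (12.3, -28.1).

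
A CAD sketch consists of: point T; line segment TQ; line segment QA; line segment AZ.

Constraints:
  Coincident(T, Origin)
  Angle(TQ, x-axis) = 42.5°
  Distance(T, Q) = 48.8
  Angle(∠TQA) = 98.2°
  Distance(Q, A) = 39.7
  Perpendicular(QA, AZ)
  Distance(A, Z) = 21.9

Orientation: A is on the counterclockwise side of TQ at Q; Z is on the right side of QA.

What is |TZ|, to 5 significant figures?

84.293

T is at the origin; TQ runs at 42.5° with length 48.8, so Q = 48.8·(cos 42.5°, sin 42.5°) = (35.979, 32.969). ∠TQA = 98.2°, so QA runs at 42.5° + (180° − 98.2°) = 124.30° from the x-axis; with |QA| = 39.7, A = Q + 39.7·(cos 124.30°, sin 124.30°) = (13.607, 65.765). QA ⟂ AZ; with |AZ| = 21.9 on the right of QA, Z = A + 21.9·(0.82610, 0.56353) = (31.699, 78.106). Then |TZ| = |Z − T| = 84.293.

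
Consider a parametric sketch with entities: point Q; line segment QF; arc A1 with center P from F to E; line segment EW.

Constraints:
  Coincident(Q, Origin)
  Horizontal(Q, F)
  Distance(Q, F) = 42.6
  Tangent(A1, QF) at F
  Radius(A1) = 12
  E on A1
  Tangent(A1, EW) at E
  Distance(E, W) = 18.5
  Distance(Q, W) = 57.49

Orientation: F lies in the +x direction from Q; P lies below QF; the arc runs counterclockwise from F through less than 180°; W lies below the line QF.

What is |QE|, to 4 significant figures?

39.47

Checks: |PE| = 12.00 ✓; ∠(PE, EW) = 90.00° ✓; |EW| = 18.50 ✓; |QW| = 57.49 ✓.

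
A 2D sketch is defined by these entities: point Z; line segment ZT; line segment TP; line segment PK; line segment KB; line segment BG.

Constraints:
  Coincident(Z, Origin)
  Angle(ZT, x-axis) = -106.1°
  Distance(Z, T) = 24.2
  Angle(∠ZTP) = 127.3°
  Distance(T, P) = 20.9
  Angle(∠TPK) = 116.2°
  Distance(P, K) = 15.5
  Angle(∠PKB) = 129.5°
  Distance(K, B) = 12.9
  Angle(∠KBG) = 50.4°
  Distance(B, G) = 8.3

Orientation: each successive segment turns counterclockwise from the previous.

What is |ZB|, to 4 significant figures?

37.65

Z is at the origin; ZT runs at -106.1° with length 24.2, so T = (-6.711, -23.25). ∠ZTP = 127.3° gives TP at -53.40° from the x-axis; with |TP| = 20.9, P = (5.750, -40.03). ∠TPK = 116.2° gives PK at 10.40° from the x-axis; with |PK| = 15.5, K = (21.00, -37.23). ∠PKB = 129.5° gives KB at 60.90° from the x-axis; with |KB| = 12.9, B = (27.27, -25.96). Then |ZB| = |B − Z| = 37.65.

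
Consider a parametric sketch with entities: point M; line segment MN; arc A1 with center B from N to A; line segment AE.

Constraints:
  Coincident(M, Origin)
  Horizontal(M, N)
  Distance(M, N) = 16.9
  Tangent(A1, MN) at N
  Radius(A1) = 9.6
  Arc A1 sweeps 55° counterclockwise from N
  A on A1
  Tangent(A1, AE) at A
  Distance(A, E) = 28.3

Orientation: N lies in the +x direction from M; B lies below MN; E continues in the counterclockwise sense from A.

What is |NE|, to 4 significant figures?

36.39

M is at the origin; MN is horizontal with |MN| = 16.9 and N on the +x side, so N = (16.90, 0.000). Since A1 is tangent to MN there, BN ⟂ MN, so B = N + (0, -9.6) = (16.90, -9.600). On A1, N sits at bearing 90° from B; a 55° counterclockwise sweep puts A at bearing 145°, so A = B + 9.6·(cos 145°, sin 145°) = (9.036, -4.094). Since A1 is tangent to AE there, BA ⟂ AE, so AE runs along (−sin 145°, cos 145°); with |AE| = 28.3, E = (-7.196, -27.28). Then |NE| = |E − N| = 36.39.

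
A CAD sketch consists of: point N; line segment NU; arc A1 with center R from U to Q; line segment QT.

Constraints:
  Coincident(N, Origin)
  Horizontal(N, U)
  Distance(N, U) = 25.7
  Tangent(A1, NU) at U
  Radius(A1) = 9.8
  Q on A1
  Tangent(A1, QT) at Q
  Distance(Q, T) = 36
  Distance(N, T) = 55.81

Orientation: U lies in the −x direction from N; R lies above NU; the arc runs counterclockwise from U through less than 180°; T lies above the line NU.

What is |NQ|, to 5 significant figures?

21.455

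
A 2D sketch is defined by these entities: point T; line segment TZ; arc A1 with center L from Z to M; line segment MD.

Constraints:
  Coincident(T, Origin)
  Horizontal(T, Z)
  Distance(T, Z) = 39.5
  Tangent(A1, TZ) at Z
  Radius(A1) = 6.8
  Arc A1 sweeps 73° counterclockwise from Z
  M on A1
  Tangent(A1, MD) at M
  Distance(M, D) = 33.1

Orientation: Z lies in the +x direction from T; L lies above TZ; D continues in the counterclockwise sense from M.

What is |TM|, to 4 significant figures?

46.25

Since A1 is tangent to TZ there, LZ ⟂ TZ, so L = Z + (0, 6.8) = (39.50, 6.800). On A1, Z sits at bearing -90° from L; a 73° counterclockwise sweep puts M at bearing -17°, so M = L + 6.8·(cos -17°, sin -17°) = (46.00, 4.812). Then |TM| = |M − T| = 46.25.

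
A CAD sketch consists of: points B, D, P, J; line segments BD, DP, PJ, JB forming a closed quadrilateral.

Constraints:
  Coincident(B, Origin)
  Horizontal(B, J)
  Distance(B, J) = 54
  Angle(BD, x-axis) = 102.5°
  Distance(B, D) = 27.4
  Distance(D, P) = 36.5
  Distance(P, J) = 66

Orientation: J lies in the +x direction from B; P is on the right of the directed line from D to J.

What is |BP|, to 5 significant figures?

14.692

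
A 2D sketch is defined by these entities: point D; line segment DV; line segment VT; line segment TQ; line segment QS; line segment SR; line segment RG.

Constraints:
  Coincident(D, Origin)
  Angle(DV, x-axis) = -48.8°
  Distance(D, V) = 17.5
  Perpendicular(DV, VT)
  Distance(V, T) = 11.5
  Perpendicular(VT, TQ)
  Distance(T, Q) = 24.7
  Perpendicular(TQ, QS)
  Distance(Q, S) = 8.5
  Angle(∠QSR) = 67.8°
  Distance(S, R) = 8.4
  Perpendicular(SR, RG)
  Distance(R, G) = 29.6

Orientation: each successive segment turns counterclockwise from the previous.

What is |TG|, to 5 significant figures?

35.742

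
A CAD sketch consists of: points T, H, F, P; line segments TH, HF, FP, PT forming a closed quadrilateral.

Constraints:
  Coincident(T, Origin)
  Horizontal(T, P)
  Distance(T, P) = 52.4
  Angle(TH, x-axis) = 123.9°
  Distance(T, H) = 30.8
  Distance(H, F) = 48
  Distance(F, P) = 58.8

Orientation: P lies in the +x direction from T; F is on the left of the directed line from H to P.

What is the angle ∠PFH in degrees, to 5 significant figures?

87.292°

T is at the origin; T and P share the same y with |TP| = 52.4 and P in +x, so P = (52.4, 0). TH runs at 123.9° with |TH| = 30.8, so H = (-17.179, 25.564). F is determined by |HF| = 48.0 and |FP| = 58.8 together: it lies at the intersection of circle(H, 48.0) and circle(P, 58.8). With |HP| = 74.126, the foot of the radical line on HP is 29.283 from H and the perpendicular offset is √(48.0² − 29.283²) = 38.033. Taking the left-of-HP solution: F = (23.424, 51.165).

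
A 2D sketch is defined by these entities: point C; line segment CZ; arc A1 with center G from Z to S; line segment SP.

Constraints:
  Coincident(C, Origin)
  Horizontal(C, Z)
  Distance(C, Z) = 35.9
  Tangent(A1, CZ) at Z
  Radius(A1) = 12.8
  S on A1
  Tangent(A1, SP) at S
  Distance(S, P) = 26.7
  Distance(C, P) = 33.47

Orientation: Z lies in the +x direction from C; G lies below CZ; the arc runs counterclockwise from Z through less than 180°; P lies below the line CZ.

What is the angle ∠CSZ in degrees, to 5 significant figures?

131.98°

C is at the origin; C and Z share the same y with |CZ| = 35.9 and Z on the +x side, so Z = (35.900, 0.0000). A1 meets CZ tangentially, so GZ is at right angles to CZ, so G = Z + (0, -12.8) = (35.900, -12.800). Since GS ⟂ SP (tangency), |GP| = √(12.8² + 26.7²) = 29.610 regardless of where S sits on A1. So P lies on both circle(C, 33.47) and circle(G, 29.610); the below-CZ intersection is P = (12.562, -31.023). S is the foot of the tangent from P: S = (24.435, -7.1081).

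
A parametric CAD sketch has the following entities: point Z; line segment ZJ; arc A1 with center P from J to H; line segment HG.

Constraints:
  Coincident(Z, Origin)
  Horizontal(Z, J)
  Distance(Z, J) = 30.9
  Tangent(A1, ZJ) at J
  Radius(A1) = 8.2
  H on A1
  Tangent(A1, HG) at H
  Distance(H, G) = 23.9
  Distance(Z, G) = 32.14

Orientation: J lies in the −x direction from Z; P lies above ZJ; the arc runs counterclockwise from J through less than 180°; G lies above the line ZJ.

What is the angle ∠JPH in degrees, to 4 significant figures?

71.22°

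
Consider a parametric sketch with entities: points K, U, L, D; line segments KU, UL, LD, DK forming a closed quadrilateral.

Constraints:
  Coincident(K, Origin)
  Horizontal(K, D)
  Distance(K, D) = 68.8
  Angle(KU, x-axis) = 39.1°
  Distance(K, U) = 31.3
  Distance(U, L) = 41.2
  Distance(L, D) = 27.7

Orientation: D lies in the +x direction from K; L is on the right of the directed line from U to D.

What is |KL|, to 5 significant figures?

48.306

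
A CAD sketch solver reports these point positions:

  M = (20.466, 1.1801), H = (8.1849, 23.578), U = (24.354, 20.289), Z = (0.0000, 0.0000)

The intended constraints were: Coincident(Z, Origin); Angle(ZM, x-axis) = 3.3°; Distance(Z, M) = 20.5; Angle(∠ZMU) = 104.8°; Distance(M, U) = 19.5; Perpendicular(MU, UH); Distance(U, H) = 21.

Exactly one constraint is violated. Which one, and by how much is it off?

Distance(U, H) = 21 — off by 4.50.

Z = (0.00, 0.00) ✓; ZM at 3.300° ✓; |ZM| = 20.50 ✓; ∠ZMU = 104.8° ✓; |MU| = 19.50 ✓; ∠(MU, UH) = 90.00° ✓; |UH| = 16.50 ✗.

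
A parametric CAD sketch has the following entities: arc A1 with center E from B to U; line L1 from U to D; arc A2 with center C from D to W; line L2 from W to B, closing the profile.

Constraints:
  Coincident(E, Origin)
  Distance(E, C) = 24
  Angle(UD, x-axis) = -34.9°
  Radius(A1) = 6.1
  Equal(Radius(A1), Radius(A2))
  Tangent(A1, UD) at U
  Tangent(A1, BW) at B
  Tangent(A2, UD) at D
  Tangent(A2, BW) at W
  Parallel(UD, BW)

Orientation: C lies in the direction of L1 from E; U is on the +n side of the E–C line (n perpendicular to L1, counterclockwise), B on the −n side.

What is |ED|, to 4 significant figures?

24.76

Tangency of A1 to both parallel lines with radius 6.1 puts U and B at E ± 6.1·n: U = (3.490, 5.003), B = (-3.490, -5.003). Equal radii place D and W the same way about C: D = C + 6.1·n = (23.17, -8.729), W = C − 6.1·n = (16.19, -18.73). Then |ED| = |D − E| = 24.76.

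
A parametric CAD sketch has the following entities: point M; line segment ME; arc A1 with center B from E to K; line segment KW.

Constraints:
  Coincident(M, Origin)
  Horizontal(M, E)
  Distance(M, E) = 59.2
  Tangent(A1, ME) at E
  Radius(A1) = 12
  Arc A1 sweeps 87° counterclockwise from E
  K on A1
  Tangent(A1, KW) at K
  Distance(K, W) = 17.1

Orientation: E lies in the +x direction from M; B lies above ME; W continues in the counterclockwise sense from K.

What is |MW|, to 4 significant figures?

77.49

M is at the origin; M and E share the same y with |ME| = 59.2 and E on the +x side, so E = (59.20, 0.000). Since A1 is tangent to ME there, BE ⟂ ME, so B = E + (0, 12) = (59.20, 12.00). On A1, E sits at bearing -90° from B; an 87° counterclockwise sweep puts K at bearing -3°, so K = B + 12.0·(cos -3°, sin -3°) = (71.18, 11.37). Since A1 is tangent to KW there, BK ⟂ KW, so KW runs along (−sin -3°, cos -3°); with |KW| = 17.1, W = (72.08, 28.45). Then |MW| = |W − M| = 77.49.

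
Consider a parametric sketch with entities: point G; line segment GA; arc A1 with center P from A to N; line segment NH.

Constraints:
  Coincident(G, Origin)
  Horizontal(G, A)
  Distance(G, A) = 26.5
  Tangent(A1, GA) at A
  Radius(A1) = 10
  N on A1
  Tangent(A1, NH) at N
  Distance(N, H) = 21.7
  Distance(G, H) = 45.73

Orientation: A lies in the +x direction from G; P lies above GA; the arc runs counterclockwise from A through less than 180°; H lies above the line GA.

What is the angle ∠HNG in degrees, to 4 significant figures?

95.40°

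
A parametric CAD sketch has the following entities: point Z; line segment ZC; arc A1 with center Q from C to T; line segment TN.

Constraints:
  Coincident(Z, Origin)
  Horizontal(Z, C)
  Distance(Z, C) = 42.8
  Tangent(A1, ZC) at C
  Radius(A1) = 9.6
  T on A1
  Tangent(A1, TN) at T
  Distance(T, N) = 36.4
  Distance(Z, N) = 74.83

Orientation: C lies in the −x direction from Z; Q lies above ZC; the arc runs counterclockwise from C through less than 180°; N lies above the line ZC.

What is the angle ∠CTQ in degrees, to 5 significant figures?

22.361°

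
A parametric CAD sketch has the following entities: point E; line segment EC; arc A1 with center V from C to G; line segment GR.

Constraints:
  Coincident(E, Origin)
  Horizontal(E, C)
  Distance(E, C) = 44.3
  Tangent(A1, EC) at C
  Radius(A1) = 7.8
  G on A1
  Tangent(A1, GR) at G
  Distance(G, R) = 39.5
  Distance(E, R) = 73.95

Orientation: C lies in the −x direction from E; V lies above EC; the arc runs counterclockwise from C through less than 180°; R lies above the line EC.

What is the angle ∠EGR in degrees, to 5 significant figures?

138.92°

E is at the origin; E and C share the same y with |EC| = 44.3 and C on the −x side, so C = (-44.300, 0.0000). A1 meets EC tangentially, so VC is at right angles to EC, so V = C + (0, 7.8) = (-44.300, 7.8000). Since VG ⟂ GR (tangency), |VR| = √(7.8² + 39.5²) = 40.263 regardless of where G sits on A1. So R lies on both circle(E, 73.95) and circle(V, 40.263); the above-EC intersection is R = (-58.238, 45.573). G is the foot of the tangent from R: G = (-37.644, 11.867).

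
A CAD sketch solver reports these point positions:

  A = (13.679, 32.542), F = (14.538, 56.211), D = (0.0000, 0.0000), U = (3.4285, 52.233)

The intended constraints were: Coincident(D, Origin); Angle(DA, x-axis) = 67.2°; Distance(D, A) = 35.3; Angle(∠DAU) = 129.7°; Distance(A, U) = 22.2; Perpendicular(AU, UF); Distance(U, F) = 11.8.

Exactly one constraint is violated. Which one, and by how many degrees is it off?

Perpendicular(AU, UF) — off by 7.80°.

D = (0.00, 0.00) ✓; DA at 67.20° ✓; |DA| = 35.30 ✓; ∠DAU = 129.7° ✓; |AU| = 22.20 ✓; ∠(AU, UF) = 97.80° ✗; |UF| = 11.80 ✓.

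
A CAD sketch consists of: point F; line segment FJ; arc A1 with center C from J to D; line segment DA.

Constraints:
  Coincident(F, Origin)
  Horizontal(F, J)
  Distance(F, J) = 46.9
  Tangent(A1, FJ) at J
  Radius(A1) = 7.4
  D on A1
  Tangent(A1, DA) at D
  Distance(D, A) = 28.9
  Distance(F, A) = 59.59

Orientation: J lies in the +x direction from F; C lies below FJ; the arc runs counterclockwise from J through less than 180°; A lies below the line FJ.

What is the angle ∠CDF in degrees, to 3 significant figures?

153°

F is at the origin; FJ is horizontal with |FJ| = 46.9 and J on the +x side, so J = (46.9, 0.00). A1 meets FJ tangentially, so CJ is at right angles to FJ, so C = J + (0, -7.4) = (46.9, -7.40). Since CD ⟂ DA (tangency), |CA| = √(7.4² + 28.9²) = 29.8 regardless of where D sits on A1. So A lies on both circle(F, 59.59) and circle(C, 29.8); the below-FJ intersection is A = (46.5, -37.2). D is the foot of the tangent from A: D = (39.7, -9.15).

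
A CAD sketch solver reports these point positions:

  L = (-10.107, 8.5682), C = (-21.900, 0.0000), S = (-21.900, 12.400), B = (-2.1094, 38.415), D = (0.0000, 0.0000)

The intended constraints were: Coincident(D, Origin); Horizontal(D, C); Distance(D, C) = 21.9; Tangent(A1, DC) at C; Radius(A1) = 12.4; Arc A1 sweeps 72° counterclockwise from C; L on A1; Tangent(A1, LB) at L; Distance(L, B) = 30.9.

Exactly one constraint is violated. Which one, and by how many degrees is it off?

Tangent(A1, LB) at L — off by 3.00°.

D = (0.00, 0.00) ✓; D.y = 0.00, C.y = 0.00 ✓; |DC| = 21.90 ✓; ∠(SC, CD) = 90.00° ✓; |SC| = 12.40 ✓; bearing(S→L) − bearing(S→C) = 72.00° ✓; |SL| = 12.40 ✓; ∠(SL, LB) = 87.00° ✗; |LB| = 30.90 ✓.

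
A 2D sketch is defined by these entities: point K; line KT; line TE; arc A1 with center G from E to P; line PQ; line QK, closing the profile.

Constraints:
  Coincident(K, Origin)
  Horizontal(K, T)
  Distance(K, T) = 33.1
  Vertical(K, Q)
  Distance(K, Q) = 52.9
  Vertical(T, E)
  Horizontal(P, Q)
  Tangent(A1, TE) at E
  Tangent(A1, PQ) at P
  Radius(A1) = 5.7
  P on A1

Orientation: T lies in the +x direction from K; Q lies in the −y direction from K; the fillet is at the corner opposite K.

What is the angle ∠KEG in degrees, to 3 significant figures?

55.0°

The virtual corner opposite K is at (33.1, -52.9). Since A1 is tangent to TE there, GE ⟂ TE and A1 meets PQ tangentially, so GP is at right angles to PQ, with radius 5.7, so the center G sits 5.7 in from both sides at G = (27.4, -47.2). That places the tangent points at E = (33.1, -47.2) on TE and P = (27.4, -52.9) on PQ. Then cos ∠KEG = EK·EG / (|EK||EG|), giving 55.0°.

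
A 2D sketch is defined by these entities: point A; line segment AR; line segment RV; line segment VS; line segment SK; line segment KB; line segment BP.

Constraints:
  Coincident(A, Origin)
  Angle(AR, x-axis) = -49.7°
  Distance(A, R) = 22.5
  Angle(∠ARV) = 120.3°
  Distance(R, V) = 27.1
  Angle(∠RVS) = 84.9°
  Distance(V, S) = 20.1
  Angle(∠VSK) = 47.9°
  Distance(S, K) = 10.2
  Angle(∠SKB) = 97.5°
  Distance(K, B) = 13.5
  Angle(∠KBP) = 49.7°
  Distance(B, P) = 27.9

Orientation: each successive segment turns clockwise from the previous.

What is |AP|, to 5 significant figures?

44.391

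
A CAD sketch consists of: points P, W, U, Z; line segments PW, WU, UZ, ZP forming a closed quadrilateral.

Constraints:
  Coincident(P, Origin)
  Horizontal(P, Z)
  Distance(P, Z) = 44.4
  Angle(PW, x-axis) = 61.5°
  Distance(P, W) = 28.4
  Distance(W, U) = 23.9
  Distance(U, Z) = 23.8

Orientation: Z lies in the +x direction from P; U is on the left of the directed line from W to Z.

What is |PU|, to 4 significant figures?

43.72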